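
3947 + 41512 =45459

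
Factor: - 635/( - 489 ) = 3^ ( - 1)*5^1 * 127^1*163^(-1) 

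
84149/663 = 126 + 47/51=126.92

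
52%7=3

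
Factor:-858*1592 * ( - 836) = 1141922496 = 2^6*3^1*11^2*13^1* 19^1*199^1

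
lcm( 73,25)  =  1825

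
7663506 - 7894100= - 230594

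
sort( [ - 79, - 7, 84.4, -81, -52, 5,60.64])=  [ - 81, - 79, - 52, - 7,5 , 60.64, 84.4]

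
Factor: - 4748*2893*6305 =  - 86605253020 =-  2^2 *5^1*11^1*13^1*97^1*263^1*1187^1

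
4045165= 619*6535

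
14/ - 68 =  - 1 + 27/34 = - 0.21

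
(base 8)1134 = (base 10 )604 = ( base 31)jf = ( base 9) 741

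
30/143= 30/143 = 0.21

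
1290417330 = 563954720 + 726462610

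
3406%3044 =362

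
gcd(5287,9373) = 1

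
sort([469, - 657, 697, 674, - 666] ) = [ - 666,-657,469, 674,  697]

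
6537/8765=6537/8765 = 0.75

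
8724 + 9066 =17790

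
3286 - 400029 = -396743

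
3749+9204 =12953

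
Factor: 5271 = 3^1*7^1*251^1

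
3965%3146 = 819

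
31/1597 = 31/1597 = 0.02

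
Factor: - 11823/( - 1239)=59^( - 1 )*563^1 = 563/59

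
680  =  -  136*(- 5) 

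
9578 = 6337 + 3241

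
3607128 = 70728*51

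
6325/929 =6 + 751/929 = 6.81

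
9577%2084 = 1241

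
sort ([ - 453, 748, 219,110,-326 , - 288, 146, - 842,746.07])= [ - 842, - 453, - 326, - 288,110, 146,219,746.07, 748] 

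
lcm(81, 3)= 81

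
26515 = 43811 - 17296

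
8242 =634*13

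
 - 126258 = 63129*( - 2 )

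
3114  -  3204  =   - 90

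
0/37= 0 = 0.00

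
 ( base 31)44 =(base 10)128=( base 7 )242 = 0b10000000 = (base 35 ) 3N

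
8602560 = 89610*96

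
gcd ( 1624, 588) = 28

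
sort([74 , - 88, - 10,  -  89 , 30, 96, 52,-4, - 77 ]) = [- 89 ,-88 ,  -  77,- 10,  -  4, 30, 52, 74, 96]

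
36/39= 12/13 = 0.92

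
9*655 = 5895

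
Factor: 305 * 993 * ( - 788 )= - 238657620 = -2^2*3^1 * 5^1*61^1*197^1*331^1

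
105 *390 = 40950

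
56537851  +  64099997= 120637848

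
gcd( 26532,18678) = 66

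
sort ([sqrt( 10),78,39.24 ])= [ sqrt( 10),39.24, 78]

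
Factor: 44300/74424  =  25/42 = 2^(-1)*3^( - 1)*5^2*7^ (  -  1 )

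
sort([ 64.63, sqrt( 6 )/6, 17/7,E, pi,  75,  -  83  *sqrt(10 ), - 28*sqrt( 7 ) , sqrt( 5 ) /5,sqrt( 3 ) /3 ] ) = [ - 83 * sqrt( 10),-28 * sqrt( 7 ), sqrt(6 ) /6 , sqrt(5) /5,sqrt( 3 )/3, 17/7,E, pi, 64.63 , 75] 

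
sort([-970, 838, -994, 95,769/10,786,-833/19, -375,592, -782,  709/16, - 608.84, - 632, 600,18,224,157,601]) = [ - 994, - 970, - 782 , -632, - 608.84, - 375, - 833/19, 18,709/16,769/10,95, 157,224,592,  600, 601,786,838 ] 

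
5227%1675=202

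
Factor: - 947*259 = -245273 = -7^1*37^1 * 947^1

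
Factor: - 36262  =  -2^1*18131^1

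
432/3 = 144 = 144.00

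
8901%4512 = 4389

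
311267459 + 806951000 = 1118218459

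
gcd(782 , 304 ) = 2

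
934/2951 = 934/2951=0.32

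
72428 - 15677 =56751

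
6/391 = 6/391 = 0.02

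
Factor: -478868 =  - 2^2*13^1*9209^1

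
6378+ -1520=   4858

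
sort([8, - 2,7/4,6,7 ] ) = [ - 2,7/4,  6, 7, 8 ] 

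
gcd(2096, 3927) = 1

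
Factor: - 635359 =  -635359^1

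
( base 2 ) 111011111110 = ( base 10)3838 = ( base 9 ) 5234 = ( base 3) 12021011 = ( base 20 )9bi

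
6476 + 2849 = 9325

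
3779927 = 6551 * 577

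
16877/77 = 219+2/11 = 219.18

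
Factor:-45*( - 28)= 1260 =2^2*3^2*5^1*7^1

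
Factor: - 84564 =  -2^2*3^6*29^1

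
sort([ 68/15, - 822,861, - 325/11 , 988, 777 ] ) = [ - 822, - 325/11,68/15,777,861, 988] 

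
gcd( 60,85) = 5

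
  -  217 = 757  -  974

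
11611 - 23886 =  -12275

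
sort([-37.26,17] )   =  [ - 37.26, 17]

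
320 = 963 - 643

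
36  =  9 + 27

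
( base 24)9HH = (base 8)12751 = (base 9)7622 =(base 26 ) 87j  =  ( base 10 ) 5609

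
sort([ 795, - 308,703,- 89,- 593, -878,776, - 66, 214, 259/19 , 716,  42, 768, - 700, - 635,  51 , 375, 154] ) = [ -878, - 700, - 635, - 593,  -  308,-89,-66, 259/19, 42 , 51,154,214, 375,703 , 716, 768,  776, 795]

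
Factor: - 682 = -2^1*11^1*31^1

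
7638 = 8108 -470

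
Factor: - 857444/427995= - 2^2*3^( - 2 )*5^ ( - 1 )*7^1*113^1*271^1*9511^( - 1 ) 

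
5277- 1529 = 3748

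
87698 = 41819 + 45879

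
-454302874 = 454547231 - 908850105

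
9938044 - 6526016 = 3412028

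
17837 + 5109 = 22946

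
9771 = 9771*1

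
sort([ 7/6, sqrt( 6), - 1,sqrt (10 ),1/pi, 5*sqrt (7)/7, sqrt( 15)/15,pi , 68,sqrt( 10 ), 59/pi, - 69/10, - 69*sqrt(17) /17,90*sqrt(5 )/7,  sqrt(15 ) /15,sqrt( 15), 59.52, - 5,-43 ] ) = [  -  43, - 69 *sqrt( 17) /17, - 69/10, - 5, - 1, sqrt(15 ) /15,sqrt(15 ) /15, 1/pi , 7/6, 5*sqrt( 7 )/7, sqrt(6) , pi,sqrt( 10) , sqrt( 10), sqrt (15),59/pi,90*sqrt(5)/7, 59.52,68 ]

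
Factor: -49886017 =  - 49886017^1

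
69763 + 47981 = 117744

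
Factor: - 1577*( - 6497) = 10245769 = 19^1*73^1 * 83^1*89^1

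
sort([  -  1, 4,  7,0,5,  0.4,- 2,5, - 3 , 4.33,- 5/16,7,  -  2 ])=[ - 3, - 2,  -  2, - 1,  -  5/16,0,0.4,4,4.33,5,5 , 7,7] 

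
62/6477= 62/6477 =0.01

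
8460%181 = 134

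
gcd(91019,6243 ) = 1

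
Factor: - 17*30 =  - 2^1*3^1 * 5^1  *17^1=- 510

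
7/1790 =7/1790 = 0.00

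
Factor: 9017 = 71^1*127^1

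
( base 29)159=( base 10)995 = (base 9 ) 1325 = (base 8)1743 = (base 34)T9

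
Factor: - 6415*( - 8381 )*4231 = 227475970565 = 5^1 * 17^2*29^1*1283^1*4231^1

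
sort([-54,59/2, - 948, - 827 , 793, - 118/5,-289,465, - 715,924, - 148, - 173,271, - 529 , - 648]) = [ - 948 , - 827, - 715, -648 , - 529,  -  289, -173, - 148, - 54, - 118/5, 59/2,271,465,793, 924]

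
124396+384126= 508522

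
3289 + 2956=6245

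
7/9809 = 7/9809 = 0.00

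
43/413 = 43/413 = 0.10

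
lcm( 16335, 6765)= 669735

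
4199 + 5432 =9631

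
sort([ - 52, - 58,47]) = [ - 58, - 52, 47] 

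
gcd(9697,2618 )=1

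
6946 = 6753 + 193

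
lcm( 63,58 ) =3654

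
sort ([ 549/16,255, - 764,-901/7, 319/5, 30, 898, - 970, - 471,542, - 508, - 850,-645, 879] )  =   [ - 970, - 850,-764, - 645, - 508 ,  -  471,-901/7, 30,549/16, 319/5,255, 542,879 , 898 ] 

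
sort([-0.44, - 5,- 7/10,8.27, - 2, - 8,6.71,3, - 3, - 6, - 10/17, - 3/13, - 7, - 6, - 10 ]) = [ - 10, - 8,  -  7, - 6, -6, - 5, - 3, - 2, - 7/10,-10/17,- 0.44, - 3/13, 3,6.71,8.27 ] 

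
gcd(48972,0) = 48972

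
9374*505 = 4733870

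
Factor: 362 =2^1*181^1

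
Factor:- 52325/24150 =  -2^ ( - 1 )  *3^(-1)*13^1 = - 13/6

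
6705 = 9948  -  3243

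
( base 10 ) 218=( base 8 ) 332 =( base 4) 3122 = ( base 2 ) 11011010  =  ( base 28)7m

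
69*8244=568836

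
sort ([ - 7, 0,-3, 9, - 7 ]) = [ - 7,-7, - 3,  0, 9] 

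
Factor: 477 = 3^2 *53^1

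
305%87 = 44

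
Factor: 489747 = 3^1 * 163249^1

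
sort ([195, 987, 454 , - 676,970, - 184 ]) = [-676,-184, 195,454, 970,987]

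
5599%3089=2510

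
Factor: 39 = 3^1*13^1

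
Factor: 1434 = 2^1*3^1 * 239^1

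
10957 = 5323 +5634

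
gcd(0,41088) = 41088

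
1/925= 1/925  =  0.00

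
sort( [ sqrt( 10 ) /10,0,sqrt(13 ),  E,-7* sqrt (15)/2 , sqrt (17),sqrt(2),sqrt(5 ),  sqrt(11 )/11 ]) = [ - 7*sqrt( 15 ) /2,0,sqrt(11)/11, sqrt(10) /10, sqrt(2 ), sqrt( 5),  E,sqrt(13 ), sqrt( 17 ) ] 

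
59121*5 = 295605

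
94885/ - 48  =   - 94885/48  =  - 1976.77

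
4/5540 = 1/1385 = 0.00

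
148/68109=148/68109 = 0.00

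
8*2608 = 20864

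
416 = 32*13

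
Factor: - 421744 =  - 2^4*43^1*613^1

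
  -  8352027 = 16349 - 8368376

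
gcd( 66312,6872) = 8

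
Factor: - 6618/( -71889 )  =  2^1*31^(-1 )*773^( - 1)*1103^1  =  2206/23963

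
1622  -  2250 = -628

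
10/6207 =10/6207 = 0.00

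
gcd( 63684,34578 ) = 18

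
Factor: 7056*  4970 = 35068320= 2^5*3^2 * 5^1 * 7^3*71^1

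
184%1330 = 184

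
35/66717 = 5/9531 = 0.00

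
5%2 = 1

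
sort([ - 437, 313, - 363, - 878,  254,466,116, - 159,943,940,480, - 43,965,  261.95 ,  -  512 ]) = [-878, - 512, - 437,-363,  -  159, - 43,116,254, 261.95,  313,466,480,940,943, 965]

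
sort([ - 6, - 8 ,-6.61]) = [ - 8,-6.61,-6 ] 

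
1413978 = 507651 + 906327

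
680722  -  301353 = 379369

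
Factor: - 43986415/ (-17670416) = 2^ ( - 4)*5^1*11^1*89^(-1 )*12409^( - 1 )*799753^1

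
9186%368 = 354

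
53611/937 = 53611/937 = 57.22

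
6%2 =0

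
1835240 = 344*5335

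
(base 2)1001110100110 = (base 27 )6O8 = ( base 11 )3863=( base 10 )5030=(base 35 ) 43P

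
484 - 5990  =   - 5506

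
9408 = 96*98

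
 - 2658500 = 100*(-26585)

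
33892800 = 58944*575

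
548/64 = 8+9/16 = 8.56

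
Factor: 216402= 2^1 * 3^1*36067^1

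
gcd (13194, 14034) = 6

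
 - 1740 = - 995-745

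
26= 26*1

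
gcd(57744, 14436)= 14436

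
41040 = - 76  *( - 540)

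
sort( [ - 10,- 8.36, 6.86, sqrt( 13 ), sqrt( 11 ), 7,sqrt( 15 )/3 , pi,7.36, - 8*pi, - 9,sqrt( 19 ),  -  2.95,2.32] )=[ - 8*pi, - 10, - 9,  -  8.36, - 2.95,sqrt (15 ) /3, 2.32,pi, sqrt( 11), sqrt(13),sqrt (19),6.86 , 7,7.36 ]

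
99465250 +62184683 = 161649933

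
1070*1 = 1070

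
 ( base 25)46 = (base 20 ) 56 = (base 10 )106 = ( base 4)1222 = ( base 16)6a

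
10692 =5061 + 5631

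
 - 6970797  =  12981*(-537)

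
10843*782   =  8479226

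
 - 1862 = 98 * ( - 19)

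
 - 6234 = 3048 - 9282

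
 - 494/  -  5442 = 247/2721= 0.09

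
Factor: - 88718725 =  - 5^2 * 73^1* 173^1 * 281^1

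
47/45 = 47/45=1.04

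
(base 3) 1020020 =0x381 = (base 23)1g0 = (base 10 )897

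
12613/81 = 12613/81 = 155.72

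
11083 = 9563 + 1520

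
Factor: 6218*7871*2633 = 128863964774=2^1*17^1 *463^1 * 2633^1 * 3109^1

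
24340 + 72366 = 96706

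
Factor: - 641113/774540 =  - 2^(  -  2 )*3^( - 2)*5^(- 1)  *  11^1*13^(  -  1) * 167^1 * 331^( - 1)*349^1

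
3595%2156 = 1439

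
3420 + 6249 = 9669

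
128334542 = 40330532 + 88004010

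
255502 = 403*634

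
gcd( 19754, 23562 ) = 238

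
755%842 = 755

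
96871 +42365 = 139236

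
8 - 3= 5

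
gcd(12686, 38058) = 12686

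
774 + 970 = 1744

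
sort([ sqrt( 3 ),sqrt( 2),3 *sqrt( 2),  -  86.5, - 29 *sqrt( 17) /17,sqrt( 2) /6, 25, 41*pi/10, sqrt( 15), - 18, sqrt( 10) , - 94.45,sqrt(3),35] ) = [-94.45 , - 86.5, - 18,-29*sqrt( 17 )/17,sqrt ( 2) /6,sqrt (2),sqrt(3),sqrt(3),sqrt( 10 ), sqrt(15),3*sqrt( 2),41* pi/10, 25,35 ] 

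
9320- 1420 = 7900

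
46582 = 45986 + 596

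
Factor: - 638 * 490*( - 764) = 238841680  =  2^4 * 5^1*7^2*11^1 * 29^1*191^1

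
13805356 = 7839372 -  - 5965984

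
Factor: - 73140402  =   - 2^1*3^1 * 12190067^1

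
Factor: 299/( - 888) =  - 2^( - 3)*3^ (-1 )*13^1*23^1 * 37^( - 1)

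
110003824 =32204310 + 77799514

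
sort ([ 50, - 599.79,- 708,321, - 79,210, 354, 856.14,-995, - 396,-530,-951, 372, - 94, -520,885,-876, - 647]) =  [ -995,-951, - 876,  -  708, - 647,-599.79,- 530,- 520,- 396  , - 94, - 79,50,210,321,354, 372,856.14,885]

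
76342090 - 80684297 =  - 4342207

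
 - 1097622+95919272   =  94821650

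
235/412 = 235/412 = 0.57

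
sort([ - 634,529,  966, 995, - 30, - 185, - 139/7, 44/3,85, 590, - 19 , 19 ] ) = [ - 634,-185, - 30 ,  -  139/7,  -  19, 44/3, 19, 85,529 , 590, 966,995]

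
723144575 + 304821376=1027965951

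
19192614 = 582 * 32977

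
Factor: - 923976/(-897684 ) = 246/239 = 2^1*3^1*41^1*239^(-1 )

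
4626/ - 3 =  - 1542 + 0/1= - 1542.00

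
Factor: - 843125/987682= - 2^( - 1)*5^4*19^1*29^(- 1) * 71^1 * 17029^( - 1)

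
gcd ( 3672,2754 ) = 918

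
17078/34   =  502 + 5/17 = 502.29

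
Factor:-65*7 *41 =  - 18655 = - 5^1 * 7^1 * 13^1  *41^1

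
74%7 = 4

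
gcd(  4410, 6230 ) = 70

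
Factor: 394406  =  2^1*197203^1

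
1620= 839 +781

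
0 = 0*9418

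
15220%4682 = 1174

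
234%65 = 39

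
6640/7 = 948+ 4/7 = 948.57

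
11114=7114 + 4000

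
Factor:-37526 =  -2^1*29^1*647^1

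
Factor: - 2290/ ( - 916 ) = 2^(-1)*5^1 = 5/2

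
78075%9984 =8187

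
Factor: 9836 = 2^2*2459^1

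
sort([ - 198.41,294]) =[ - 198.41,  294 ] 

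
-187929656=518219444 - 706149100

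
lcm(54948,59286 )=2252868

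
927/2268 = 103/252 = 0.41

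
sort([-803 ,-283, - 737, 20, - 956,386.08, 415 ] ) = [ - 956,  -  803, - 737,-283, 20,  386.08,415]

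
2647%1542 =1105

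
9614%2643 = 1685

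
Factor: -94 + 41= - 53^1= - 53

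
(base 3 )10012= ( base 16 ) 56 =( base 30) 2q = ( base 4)1112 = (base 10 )86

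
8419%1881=895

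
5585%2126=1333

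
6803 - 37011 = -30208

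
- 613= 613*( - 1 ) 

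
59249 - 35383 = 23866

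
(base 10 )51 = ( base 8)63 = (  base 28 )1n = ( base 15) 36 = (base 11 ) 47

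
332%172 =160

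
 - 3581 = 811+- 4392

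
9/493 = 9/493 = 0.02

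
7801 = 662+7139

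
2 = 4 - 2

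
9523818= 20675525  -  11151707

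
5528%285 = 113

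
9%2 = 1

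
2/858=1/429 = 0.00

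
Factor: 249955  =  5^1*49991^1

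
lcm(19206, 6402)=19206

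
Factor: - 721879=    - 89^1*8111^1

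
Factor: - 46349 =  - 46349^1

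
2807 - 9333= - 6526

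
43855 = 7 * 6265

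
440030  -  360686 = 79344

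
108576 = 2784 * 39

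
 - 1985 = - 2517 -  - 532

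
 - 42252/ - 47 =898+46/47 = 898.98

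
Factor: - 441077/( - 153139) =481/167 = 13^1 * 37^1 * 167^( - 1 ) 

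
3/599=3/599 = 0.01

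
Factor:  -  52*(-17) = 2^2 * 13^1*17^1 = 884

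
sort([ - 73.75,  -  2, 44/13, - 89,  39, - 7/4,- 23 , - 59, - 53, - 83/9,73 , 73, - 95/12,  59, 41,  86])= [-89, - 73.75, - 59,- 53,-23, - 83/9, - 95/12 , - 2,-7/4,44/13 , 39,41,59, 73,73, 86 ] 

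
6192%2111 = 1970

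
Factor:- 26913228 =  - 2^2*3^1*857^1*2617^1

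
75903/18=25301/6 = 4216.83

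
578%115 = 3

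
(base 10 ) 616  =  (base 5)4431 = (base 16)268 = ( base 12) 434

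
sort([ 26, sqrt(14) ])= [ sqrt(14 ), 26 ] 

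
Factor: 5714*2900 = 16570600 = 2^3*5^2*29^1*2857^1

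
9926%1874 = 556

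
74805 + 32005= 106810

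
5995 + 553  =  6548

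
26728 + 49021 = 75749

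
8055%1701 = 1251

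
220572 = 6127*36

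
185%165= 20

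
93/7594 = 93/7594 = 0.01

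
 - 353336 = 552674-906010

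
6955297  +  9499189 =16454486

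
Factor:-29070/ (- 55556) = 2^ (  -  1 ) * 3^2* 5^1 * 43^ ( - 1) = 45/86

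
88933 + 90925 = 179858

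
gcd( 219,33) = 3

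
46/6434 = 23/3217 = 0.01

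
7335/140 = 52 + 11/28 = 52.39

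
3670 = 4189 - 519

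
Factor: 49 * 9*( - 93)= - 41013= -3^3*7^2*31^1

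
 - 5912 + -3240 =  - 9152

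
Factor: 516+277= 793=13^1*61^1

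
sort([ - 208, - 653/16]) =[ - 208,  -  653/16]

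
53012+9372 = 62384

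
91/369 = 91/369 = 0.25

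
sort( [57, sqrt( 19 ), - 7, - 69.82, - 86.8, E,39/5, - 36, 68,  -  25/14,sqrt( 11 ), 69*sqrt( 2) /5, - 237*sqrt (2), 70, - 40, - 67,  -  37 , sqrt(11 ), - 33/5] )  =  [ - 237*sqrt( 2 ), - 86.8,  -  69.82, - 67, - 40, - 37, - 36,-7, - 33/5, - 25/14, E,  sqrt( 11),sqrt( 11 ) , sqrt( 19), 39/5, 69 * sqrt(2 )/5, 57, 68,70 ] 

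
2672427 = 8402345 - 5729918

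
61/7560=61/7560 = 0.01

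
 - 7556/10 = -3778/5 =- 755.60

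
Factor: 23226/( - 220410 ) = - 3^(-1 ) * 5^( - 1)*7^2 *31^(-1) = - 49/465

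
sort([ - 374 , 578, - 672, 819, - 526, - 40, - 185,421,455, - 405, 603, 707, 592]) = [ - 672, -526, - 405,-374,-185,- 40, 421, 455,578, 592,603, 707,819] 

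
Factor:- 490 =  - 2^1*5^1*7^2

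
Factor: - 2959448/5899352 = - 369931/737419 =-83^1*787^( - 1 )*937^( - 1) * 4457^1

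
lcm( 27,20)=540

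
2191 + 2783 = 4974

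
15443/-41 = -15443/41=- 376.66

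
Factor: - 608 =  - 2^5* 19^1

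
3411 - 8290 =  - 4879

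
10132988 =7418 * 1366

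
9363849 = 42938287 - 33574438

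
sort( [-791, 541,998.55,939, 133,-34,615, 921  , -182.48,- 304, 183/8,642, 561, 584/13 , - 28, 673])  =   [ - 791, - 304, - 182.48, - 34, - 28, 183/8,  584/13 , 133, 541,  561,615,  642,673 , 921,  939,998.55] 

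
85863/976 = 85863/976 = 87.97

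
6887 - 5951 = 936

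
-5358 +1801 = - 3557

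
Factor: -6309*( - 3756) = 23696604= 2^2*3^3*313^1*701^1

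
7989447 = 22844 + 7966603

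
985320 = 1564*630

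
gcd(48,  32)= 16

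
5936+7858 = 13794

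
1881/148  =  1881/148  =  12.71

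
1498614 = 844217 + 654397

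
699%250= 199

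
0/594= 0 =0.00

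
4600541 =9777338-5176797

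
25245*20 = 504900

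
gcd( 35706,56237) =1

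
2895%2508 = 387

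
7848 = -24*( - 327)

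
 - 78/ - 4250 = 39/2125 = 0.02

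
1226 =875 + 351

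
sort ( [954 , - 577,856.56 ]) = [ - 577, 856.56 , 954 ]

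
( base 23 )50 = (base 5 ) 430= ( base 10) 115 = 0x73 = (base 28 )43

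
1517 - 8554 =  - 7037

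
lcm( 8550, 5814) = 145350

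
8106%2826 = 2454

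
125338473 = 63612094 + 61726379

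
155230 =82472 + 72758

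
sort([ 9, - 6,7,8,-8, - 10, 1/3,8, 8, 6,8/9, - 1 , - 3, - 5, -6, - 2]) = [- 10, - 8, - 6, -6, - 5, - 3, - 2, - 1, 1/3,8/9,6,7  ,  8, 8, 8,9]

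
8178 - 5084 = 3094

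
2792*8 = 22336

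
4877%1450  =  527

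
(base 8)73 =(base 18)35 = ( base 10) 59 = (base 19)32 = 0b111011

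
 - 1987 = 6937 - 8924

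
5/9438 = 5/9438  =  0.00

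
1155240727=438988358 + 716252369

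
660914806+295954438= 956869244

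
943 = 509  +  434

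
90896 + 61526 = 152422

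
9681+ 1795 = 11476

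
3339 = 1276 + 2063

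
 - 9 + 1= - 8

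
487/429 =487/429  =  1.14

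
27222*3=81666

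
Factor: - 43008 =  - 2^11*3^1*7^1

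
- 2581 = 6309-8890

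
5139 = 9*571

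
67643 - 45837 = 21806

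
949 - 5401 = - 4452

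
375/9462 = 125/3154 = 0.04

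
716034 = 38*18843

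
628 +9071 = 9699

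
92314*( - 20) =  - 1846280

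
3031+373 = 3404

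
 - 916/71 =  - 916/71 = - 12.90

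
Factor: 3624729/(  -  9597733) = -3^1 * 709^( - 1)*13537^(  -  1)* 1208243^1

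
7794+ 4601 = 12395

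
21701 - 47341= - 25640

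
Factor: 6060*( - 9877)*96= - 5746043520=- 2^7 * 3^2 * 5^1 * 7^1*17^1*83^1*101^1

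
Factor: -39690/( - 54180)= 63/86 = 2^( - 1)*3^2*7^1*43^(-1) 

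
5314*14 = 74396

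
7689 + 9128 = 16817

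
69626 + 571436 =641062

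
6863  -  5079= 1784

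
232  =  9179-8947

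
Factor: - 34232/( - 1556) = 22 = 2^1*11^1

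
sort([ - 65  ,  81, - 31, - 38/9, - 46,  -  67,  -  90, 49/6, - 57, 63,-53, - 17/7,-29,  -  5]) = [  -  90,  -  67, - 65, -57,  -  53 , - 46,-31,-29,-5,-38/9 ,  -  17/7,49/6,63, 81] 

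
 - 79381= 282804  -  362185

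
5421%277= 158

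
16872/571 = 16872/571 = 29.55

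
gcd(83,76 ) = 1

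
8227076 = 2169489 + 6057587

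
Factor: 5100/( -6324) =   -  25/31 =-  5^2*31^(-1)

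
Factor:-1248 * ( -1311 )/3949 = 1636128/3949 = 2^5*3^2*11^(-1 )*13^1*19^1 * 23^1*359^( -1 ) 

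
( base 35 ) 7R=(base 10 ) 272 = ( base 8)420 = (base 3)101002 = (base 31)8O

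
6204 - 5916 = 288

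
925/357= 2 + 211/357 = 2.59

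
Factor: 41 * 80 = 2^4*5^1* 41^1  =  3280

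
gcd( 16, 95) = 1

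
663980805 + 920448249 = 1584429054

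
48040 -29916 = 18124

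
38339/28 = 5477/4 = 1369.25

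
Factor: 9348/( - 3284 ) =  - 2337/821=- 3^1 * 19^1* 41^1*821^ ( - 1)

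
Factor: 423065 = 5^1*191^1*443^1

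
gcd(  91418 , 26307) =1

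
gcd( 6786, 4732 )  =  26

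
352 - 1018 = - 666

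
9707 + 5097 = 14804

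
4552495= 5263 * 865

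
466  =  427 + 39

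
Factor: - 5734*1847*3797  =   -40212880306 = - 2^1*47^1*61^1*1847^1 *3797^1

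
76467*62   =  4740954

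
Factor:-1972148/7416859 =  - 2^2 *19^( - 1 ) * 41^( - 1 ) * 229^1 * 2153^1*9521^( - 1) 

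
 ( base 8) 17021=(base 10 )7697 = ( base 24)d8h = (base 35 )69w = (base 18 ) 15DB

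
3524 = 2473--1051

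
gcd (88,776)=8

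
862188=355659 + 506529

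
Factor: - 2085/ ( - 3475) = 3^1*5^( - 1) = 3/5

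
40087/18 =40087/18 = 2227.06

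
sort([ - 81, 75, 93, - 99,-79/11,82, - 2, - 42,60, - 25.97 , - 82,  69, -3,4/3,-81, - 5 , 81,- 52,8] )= [ - 99, - 82, - 81,-81, - 52, - 42, - 25.97, - 79/11, - 5 ,  -  3, - 2,4/3,8,60,69,75,81,  82, 93] 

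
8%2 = 0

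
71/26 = 71/26 =2.73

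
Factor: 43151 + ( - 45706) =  - 5^1*7^1*73^1  =  - 2555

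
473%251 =222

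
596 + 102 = 698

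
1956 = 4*489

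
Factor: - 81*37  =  -3^4*37^1 = - 2997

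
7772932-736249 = 7036683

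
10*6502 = 65020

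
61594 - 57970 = 3624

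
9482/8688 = 1 + 397/4344 = 1.09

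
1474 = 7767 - 6293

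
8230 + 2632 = 10862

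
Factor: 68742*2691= 2^1*3^5  *13^1*19^1*23^1*67^1 = 184984722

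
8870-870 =8000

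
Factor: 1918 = 2^1*7^1 * 137^1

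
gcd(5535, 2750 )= 5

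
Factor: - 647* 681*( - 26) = 11455782 = 2^1*3^1*13^1*227^1*647^1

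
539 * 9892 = 5331788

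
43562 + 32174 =75736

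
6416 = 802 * 8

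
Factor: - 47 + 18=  - 29 = -29^1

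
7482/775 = 7482/775= 9.65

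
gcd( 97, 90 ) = 1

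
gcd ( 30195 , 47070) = 45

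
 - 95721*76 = - 7274796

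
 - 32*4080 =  - 130560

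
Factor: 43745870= 2^1*5^1*7^1 * 229^1 * 2729^1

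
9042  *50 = 452100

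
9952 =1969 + 7983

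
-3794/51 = -3794/51=-74.39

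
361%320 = 41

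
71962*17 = 1223354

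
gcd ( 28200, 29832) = 24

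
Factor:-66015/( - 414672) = 2^(-4 ) * 3^3 * 5^1 *53^ (- 1 ) = 135/848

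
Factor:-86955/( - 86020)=93/92=2^( - 2)*3^1*23^( - 1 )*31^1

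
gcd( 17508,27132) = 12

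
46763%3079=578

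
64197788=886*72458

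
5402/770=7+6/385  =  7.02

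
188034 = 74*2541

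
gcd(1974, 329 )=329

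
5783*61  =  352763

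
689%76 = 5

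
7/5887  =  1/841=0.00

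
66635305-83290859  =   - 16655554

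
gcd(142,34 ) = 2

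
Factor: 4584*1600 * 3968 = 29102899200 = 2^16*3^1*5^2*31^1*191^1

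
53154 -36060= 17094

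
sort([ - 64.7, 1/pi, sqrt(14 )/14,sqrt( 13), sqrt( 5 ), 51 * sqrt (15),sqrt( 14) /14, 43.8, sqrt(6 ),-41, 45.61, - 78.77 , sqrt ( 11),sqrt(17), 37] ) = [ - 78.77,-64.7, - 41,  sqrt(14)/14, sqrt(14)/14, 1/pi,sqrt(5),sqrt( 6 ), sqrt(11), sqrt(13), sqrt(17), 37,  43.8,45.61,  51*sqrt (15)]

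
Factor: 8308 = 2^2*31^1*67^1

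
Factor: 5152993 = 5152993^1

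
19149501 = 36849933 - 17700432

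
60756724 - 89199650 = - 28442926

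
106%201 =106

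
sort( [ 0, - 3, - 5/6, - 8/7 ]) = [-3, - 8/7, - 5/6,0 ] 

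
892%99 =1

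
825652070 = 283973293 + 541678777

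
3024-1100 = 1924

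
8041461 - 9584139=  - 1542678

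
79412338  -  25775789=53636549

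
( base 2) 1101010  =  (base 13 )82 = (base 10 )106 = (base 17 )64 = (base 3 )10221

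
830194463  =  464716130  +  365478333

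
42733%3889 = 3843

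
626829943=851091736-224261793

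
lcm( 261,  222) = 19314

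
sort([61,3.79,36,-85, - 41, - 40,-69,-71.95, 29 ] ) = [-85  ,-71.95, - 69, - 41,-40,3.79,29,36,61] 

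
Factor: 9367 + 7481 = 16848 = 2^4 * 3^4*13^1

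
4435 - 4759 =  - 324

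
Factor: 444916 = 2^2 *111229^1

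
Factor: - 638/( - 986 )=11^1 * 17^( - 1) = 11/17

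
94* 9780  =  919320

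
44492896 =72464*614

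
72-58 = 14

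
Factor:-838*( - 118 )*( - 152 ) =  - 15030368 = -2^5 * 19^1*59^1*419^1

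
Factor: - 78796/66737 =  - 2^2*11^ ( - 1 )*6067^( - 1)*19699^1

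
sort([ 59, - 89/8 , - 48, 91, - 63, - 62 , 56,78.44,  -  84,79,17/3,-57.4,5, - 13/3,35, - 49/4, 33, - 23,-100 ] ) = [ - 100, - 84,-63,- 62, - 57.4,- 48,-23, - 49/4, - 89/8,-13/3,5, 17/3,33,35,56,59,78.44, 79, 91 ]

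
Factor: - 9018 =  - 2^1 * 3^3*167^1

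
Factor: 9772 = 2^2*7^1*349^1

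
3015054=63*47858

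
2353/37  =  63 + 22/37 = 63.59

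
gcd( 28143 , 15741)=477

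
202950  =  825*246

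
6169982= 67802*91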